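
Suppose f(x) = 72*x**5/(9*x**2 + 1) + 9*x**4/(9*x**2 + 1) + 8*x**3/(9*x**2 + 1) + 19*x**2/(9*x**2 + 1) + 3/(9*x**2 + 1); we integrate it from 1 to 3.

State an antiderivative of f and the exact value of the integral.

Antiderivative: F(x) = (6*x**4 + x**3 + 6*x + atan(3*x))/3; value = -atan(3)/3 + atan(9)/3 + 518/3

Integrate term by term and add the pieces.
F(x) = (6*x**4 + x**3 + 6*x + atan(3*x))/3 is an antiderivative of f.
Check: d/dx[(6*x**4 + x**3 + 6*x + atan(3*x))/3] = (72*x**5 + 9*x**4 + 8*x**3 + 19*x**2 + 3)/(9*x**2 + 1), which equals f(x).
F(3) = atan(9)/3 + 177; F(1) = atan(3)/3 + 13/3.
Integral = F(3) - F(1) = -atan(3)/3 + atan(9)/3 + 518/3.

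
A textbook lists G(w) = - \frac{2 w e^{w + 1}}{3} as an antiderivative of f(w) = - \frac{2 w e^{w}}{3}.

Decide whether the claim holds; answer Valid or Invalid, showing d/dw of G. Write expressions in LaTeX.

Invalid: d/dw[G] - f = - \frac{2 e w e^{w}}{3} + \frac{2 w e^{w}}{3} - \frac{2 e e^{w}}{3}, which is not 0.

d/dw[G] = - \frac{2 e w e^{w}}{3} - \frac{2 e e^{w}}{3}
d/dw[G] - f(w) = - \frac{2 e w e^{w}}{3} + \frac{2 w e^{w}}{3} - \frac{2 e e^{w}}{3} != 0.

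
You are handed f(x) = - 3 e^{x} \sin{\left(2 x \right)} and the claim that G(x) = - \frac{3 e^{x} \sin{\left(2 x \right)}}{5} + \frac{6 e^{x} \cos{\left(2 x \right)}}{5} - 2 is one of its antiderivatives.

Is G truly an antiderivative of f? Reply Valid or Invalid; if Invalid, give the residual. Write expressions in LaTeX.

Valid: G'(x) = f(x).

d/dx[G] = - 3 e^{x} \sin{\left(2 x \right)}
This equals f(x) exactly, so the claim holds.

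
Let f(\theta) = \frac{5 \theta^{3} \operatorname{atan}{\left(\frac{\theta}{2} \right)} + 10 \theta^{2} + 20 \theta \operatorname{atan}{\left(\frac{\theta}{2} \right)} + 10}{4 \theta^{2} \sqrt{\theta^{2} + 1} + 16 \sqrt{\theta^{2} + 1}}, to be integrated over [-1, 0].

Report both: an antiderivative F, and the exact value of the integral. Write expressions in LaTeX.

Antiderivative: F(\theta) = \frac{5 \sqrt{\theta^{2} + 1} \operatorname{atan}{\left(\frac{\theta}{2} \right)}}{4}; value = \frac{5 \sqrt{2} \operatorname{atan}{\left(\frac{1}{2} \right)}}{4}

Recognize the product-rule pattern: f = u'v + uv' with u = \frac{5 \sqrt{\theta^{2} + 1}}{4}, v = \operatorname{atan}{\left(\frac{\theta}{2} \right)}, so integration by parts undoes it.
F(\theta) = \frac{5 \sqrt{\theta^{2} + 1} \operatorname{atan}{\left(\frac{\theta}{2} \right)}}{4} is an antiderivative of f.
Check: d/d\theta[\frac{5 \sqrt{\theta^{2} + 1} \operatorname{atan}{\left(\frac{\theta}{2} \right)}}{4}] = \frac{5 \theta^{3} \operatorname{atan}{\left(\frac{\theta}{2} \right)} + 10 \theta^{2} + 20 \theta \operatorname{atan}{\left(\frac{\theta}{2} \right)} + 10}{4 \theta^{2} \sqrt{\theta^{2} + 1} + 16 \sqrt{\theta^{2} + 1}} = f(\theta).
F(0) = 0; F(-1) = - \frac{5 \sqrt{2} \operatorname{atan}{\left(\frac{1}{2} \right)}}{4}.
Integral = F(0) - F(-1) = \frac{5 \sqrt{2} \operatorname{atan}{\left(\frac{1}{2} \right)}}{4}.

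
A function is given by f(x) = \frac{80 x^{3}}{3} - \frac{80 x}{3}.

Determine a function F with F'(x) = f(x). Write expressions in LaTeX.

An antiderivative is F(x) = \frac{20 \left(x^{2} - 1\right)^{2}}{3}.

f matches the chain-rule pattern g'(h)*h' with inner function h(x) = 2 x^{2} - 2; substituting u = h(x) collapses the integral.
Check: d/dx[\frac{20 \left(x^{2} - 1\right)^{2}}{3}] = \frac{80 x^{3}}{3} - \frac{80 x}{3} = f(x).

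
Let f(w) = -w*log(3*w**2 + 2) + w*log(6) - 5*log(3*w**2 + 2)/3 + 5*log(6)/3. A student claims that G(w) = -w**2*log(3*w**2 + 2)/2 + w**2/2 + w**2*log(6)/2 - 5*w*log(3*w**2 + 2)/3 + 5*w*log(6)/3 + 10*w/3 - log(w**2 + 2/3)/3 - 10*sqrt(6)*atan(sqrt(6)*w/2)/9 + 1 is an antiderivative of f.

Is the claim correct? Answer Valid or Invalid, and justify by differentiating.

d/dw[G] = -w*log(3*w**2 + 2) + w*log(6) - 5*log(3*w**2 + 2)/3 + 5*log(6)/3
This equals f(w) exactly, so the claim holds.

Valid - the claim checks out under differentiation.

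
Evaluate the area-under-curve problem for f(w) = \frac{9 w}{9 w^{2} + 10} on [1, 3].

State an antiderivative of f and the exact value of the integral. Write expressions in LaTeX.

The substitution u = \frac{3 w^{2}}{2} + \frac{5}{3} works: f is exactly (dF/du)*(du/dw) for that inner function.
F(w) = \frac{\log{\left(\frac{3 w^{2}}{2} + \frac{5}{3} \right)}}{2} is an antiderivative of f.
Check: d/dw[\frac{\log{\left(\frac{3 w^{2}}{2} + \frac{5}{3} \right)}}{2}] = \frac{9 w}{9 w^{2} + 10} = f(w).
F(3) = \frac{\log{\left(\frac{91}{6} \right)}}{2}; F(1) = \frac{\log{\left(\frac{19}{6} \right)}}{2}.
Integral = F(3) - F(1) = - \frac{\log{\left(\frac{19}{6} \right)}}{2} + \frac{\log{\left(\frac{91}{6} \right)}}{2}.

Antiderivative: F(w) = \frac{\log{\left(\frac{3 w^{2}}{2} + \frac{5}{3} \right)}}{2}; value = - \frac{\log{\left(\frac{19}{6} \right)}}{2} + \frac{\log{\left(\frac{91}{6} \right)}}{2}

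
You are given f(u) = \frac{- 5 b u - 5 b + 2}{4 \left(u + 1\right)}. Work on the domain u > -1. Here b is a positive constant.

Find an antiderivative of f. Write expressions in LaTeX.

For F(u) to be correct the identity F'(u) - f(u) = 0 must hold.
Check: d/du[\frac{- 5 b u + 2 \log{\left(2 u + 2 \right)}}{4}] = \frac{- 5 b u - 5 b + 2}{4 u + 4}, which equals f(u).

An antiderivative is F(u) = \frac{- 5 b u + 2 \log{\left(2 u + 2 \right)}}{4}.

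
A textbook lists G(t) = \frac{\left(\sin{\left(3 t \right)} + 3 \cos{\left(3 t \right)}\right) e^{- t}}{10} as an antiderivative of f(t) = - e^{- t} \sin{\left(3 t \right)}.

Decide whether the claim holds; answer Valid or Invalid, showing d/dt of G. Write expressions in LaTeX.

d/dt[G] = - e^{- t} \sin{\left(3 t \right)}
This equals f(t) exactly, so the claim holds.

Valid: G'(t) = f(t).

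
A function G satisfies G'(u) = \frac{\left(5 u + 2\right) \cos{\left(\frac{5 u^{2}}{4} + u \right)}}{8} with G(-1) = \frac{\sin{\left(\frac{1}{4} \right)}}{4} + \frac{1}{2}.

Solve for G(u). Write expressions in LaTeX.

G'(u) matches the chain-rule pattern g'(h)*h' with inner function h(u) = \frac{5 u^{2}}{4} + u; substituting w = h(u) collapses the integral.
A general antiderivative is \frac{\sin{\left(\frac{5 u^{2}}{4} + u \right)}}{4} + C.
The condition gives C = \frac{\sin{\left(\frac{1}{4} \right)}}{4} + \frac{1}{2} - (\frac{\sin{\left(\frac{1}{4} \right)}}{4}) = \frac{1}{2}.
So G(u) = \frac{\sin{\left(\frac{5 u^{2}}{4} + u \right)} + 2}{4}.
Check: d/du[\frac{\sin{\left(\frac{5 u^{2}}{4} + u \right)} + 2}{4}] = \frac{5 u \cos{\left(\frac{5 u^{2}}{4} + u \right)}}{8} + \frac{\cos{\left(\frac{5 u^{2}}{4} + u \right)}}{4}, which equals G'(u).

G(u) = \frac{\sin{\left(\frac{5 u^{2}}{4} + u \right)} + 2}{4}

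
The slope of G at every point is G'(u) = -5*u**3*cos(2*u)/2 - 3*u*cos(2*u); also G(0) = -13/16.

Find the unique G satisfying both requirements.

The integrand splits into summands that can be handled one at a time.
A general antiderivative is -5*u**3*sin(2*u)/4 - 15*u**2*cos(2*u)/8 + 3*u*sin(2*u)/8 + 3*cos(2*u)/16 + C.
The condition gives C = -13/16 - (3/16) = -1.
So G(u) = (-20*u**3*sin(2*u) - 30*u**2*cos(2*u) + 6*u*sin(2*u) + 3*cos(2*u) - 16)/16.
Check: d/du[(-20*u**3*sin(2*u) - 30*u**2*cos(2*u) + 6*u*sin(2*u) + 3*cos(2*u) - 16)/16] = -5*u**3*cos(2*u)/2 - 3*u*cos(2*u) = G'(u).

G(u) = (-20*u**3*sin(2*u) - 30*u**2*cos(2*u) + 6*u*sin(2*u) + 3*cos(2*u) - 16)/16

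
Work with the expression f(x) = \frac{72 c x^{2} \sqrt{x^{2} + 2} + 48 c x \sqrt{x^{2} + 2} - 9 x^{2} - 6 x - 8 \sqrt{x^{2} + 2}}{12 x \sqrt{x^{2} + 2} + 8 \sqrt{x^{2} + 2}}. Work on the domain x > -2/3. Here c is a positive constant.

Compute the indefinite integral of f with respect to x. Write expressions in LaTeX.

F(x) = \frac{36 c x^{2} - 9 \sqrt{x^{2} + 2} - 8 \log{\left(\frac{3 x}{2} + 1 \right)}}{12} + C

Since d/dx undoes antidifferentiation here, F'(x) = f(x) is required of F(x).
Check: d/dx[\frac{36 c x^{2} - 9 \sqrt{x^{2} + 2} - 8 \log{\left(\frac{3 x}{2} + 1 \right)}}{12}] = \frac{72 c x^{2} \sqrt{x^{2} + 2} + 48 c x \sqrt{x^{2} + 2} - 9 x^{2} - 6 x - 8 \sqrt{x^{2} + 2}}{12 x \sqrt{x^{2} + 2} + 8 \sqrt{x^{2} + 2}} = f(x).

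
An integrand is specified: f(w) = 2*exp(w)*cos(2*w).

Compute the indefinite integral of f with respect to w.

F(w) = 4*exp(w)*sin(2*w)/5 + 2*exp(w)*cos(2*w)/5 + C

Recover f(w) by differentiating a candidate F(w); any mismatch rules it out.
Check: d/dw[4*exp(w)*sin(2*w)/5 + 2*exp(w)*cos(2*w)/5] = 2*exp(w)*cos(2*w) = f(w).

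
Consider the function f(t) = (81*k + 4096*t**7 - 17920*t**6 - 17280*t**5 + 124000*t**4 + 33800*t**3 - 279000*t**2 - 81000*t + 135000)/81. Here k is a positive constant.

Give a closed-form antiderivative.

An antiderivative is F(t) = k*t + 512*t**8/81 - 2560*t**7/81 - 320*t**6/9 + 24800*t**5/81 + 8450*t**4/81 - 31000*t**3/27 - 500*t**2 + 5000*t/3.

Check any antiderivative F(t) by computing F'(t) and comparing it with f(t).
Check: d/dt[k*t + 512*t**8/81 - 2560*t**7/81 - 320*t**6/9 + 24800*t**5/81 + 8450*t**4/81 - 31000*t**3/27 - 500*t**2 + 5000*t/3] = k + 4096*t**7/81 - 17920*t**6/81 - 640*t**5/3 + 124000*t**4/81 + 33800*t**3/81 - 31000*t**2/9 - 1000*t + 5000/3, which equals f(t).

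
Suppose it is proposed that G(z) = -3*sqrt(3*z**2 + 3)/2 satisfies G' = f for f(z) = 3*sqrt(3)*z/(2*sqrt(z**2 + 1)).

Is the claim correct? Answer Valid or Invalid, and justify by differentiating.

Invalid: d/dz[G] - f = -3*sqrt(3)*z/sqrt(z**2 + 1), which is not 0.

d/dz[G] = -3*sqrt(3)*z/(2*sqrt(z**2 + 1))
d/dz[G] - f(z) = -3*sqrt(3)*z/sqrt(z**2 + 1) != 0.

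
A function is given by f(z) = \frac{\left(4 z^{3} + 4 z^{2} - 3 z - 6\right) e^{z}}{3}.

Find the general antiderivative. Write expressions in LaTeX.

f has the shape u'v + uv' for u = \frac{4 z^{3}}{3} - \frac{8 z^{2}}{3} + \frac{13 z}{3} - \frac{19}{3} and v = e^{z} — it is the derivative of the product u*v.
Check: d/dz[\frac{\left(4 z^{3} - 8 z^{2} + 13 z - 19\right) e^{z}}{3}] = \frac{4 z^{3} e^{z}}{3} + \frac{4 z^{2} e^{z}}{3} - z e^{z} - 2 e^{z}, which equals f(z).

F(z) = \frac{\left(4 z^{3} - 8 z^{2} + 13 z - 19\right) e^{z}}{3} + C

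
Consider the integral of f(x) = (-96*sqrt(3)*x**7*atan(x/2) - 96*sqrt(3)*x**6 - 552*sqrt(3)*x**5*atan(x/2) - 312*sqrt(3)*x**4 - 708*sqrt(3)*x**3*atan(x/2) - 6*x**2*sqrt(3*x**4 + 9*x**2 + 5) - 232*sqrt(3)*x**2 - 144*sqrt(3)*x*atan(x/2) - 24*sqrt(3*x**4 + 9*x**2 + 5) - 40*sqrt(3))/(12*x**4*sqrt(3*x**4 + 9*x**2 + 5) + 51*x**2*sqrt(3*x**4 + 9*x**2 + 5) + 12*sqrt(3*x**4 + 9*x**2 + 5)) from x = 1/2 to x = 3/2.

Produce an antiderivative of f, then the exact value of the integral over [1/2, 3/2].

For F(x) to be correct the identity F'(x) - f(x) = 0 must hold.
F(x) = -4*sqrt(x**4 + 3*x**2 + 5/3)*atan(x/2) - atan(2*x) is an antiderivative of f.
Check: d/dx[-4*sqrt(x**4 + 3*x**2 + 5/3)*atan(x/2) - atan(2*x)] = (-96*x**7*atan(x/2) - 96*x**6 - 552*x**5*atan(x/2) - 312*x**4 - 708*x**3*atan(x/2) - 2*sqrt(3)*x**2*sqrt(3*x**4 + 9*x**2 + 5) - 232*x**2 - 144*x*atan(x/2) - 8*sqrt(3)*sqrt(3*x**4 + 9*x**2 + 5) - 40)/(4*sqrt(3)*x**4*sqrt(3*x**4 + 9*x**2 + 5) + 17*sqrt(3)*x**2*sqrt(3*x**4 + 9*x**2 + 5) + 4*sqrt(3)*sqrt(3*x**4 + 9*x**2 + 5)), which equals f(x).
F(3/2) = -sqrt(1941)*atan(3/4)/3 - atan(3); F(1/2) = -sqrt(357)*atan(1/4)/3 - pi/4.
Integral = F(3/2) - F(1/2) = -sqrt(1941)*atan(3/4)/3 - atan(3) + pi/4 + sqrt(357)*atan(1/4)/3.

Antiderivative: F(x) = -4*sqrt(x**4 + 3*x**2 + 5/3)*atan(x/2) - atan(2*x); value = -sqrt(1941)*atan(3/4)/3 - atan(3) + pi/4 + sqrt(357)*atan(1/4)/3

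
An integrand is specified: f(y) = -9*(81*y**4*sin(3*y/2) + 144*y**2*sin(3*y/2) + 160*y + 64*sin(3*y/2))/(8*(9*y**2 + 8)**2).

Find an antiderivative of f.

An antiderivative is F(y) = 3*cos(3*y/2)/4 + 5/(9*y**2/2 + 4).

A first test for any F(y): its y-derivative must equal f(y) identically.
Check: d/dy[3*cos(3*y/2)/4 + 5/(9*y**2/2 + 4)] = (-729*y**4*sin(3*y/2) - 1296*y**2*sin(3*y/2) - 1440*y - 576*sin(3*y/2))/(648*y**4 + 1152*y**2 + 512), which equals f(y).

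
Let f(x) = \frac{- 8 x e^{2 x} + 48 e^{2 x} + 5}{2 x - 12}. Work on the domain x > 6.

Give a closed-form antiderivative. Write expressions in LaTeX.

An antiderivative is F(x) = - 2 e^{2 x} + \frac{5 \log{\left(\frac{x}{2} - 3 \right)}}{2}.

Check any antiderivative F(x) by computing F'(x) and comparing it with f(x).
Check: d/dx[- 2 e^{2 x} + \frac{5 \log{\left(\frac{x}{2} - 3 \right)}}{2}] = \frac{- 8 x e^{2 x} + 48 e^{2 x} + 5}{2 x - 12} = f(x).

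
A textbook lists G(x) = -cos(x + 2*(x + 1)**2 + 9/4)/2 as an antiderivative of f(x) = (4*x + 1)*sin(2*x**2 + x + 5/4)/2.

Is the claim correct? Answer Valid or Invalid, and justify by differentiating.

Invalid: d/dx[G] - f = -2*x*sin(2*x**2 + x + 5/4) + 2*x*sin(2*x**2 + 5*x + 17/4) - sin(2*x**2 + x + 5/4)/2 + 5*sin(2*x**2 + 5*x + 17/4)/2, which is not 0.

d/dx[G] = 2*x*sin(2*x**2 + 5*x + 17/4) + 5*sin(2*x**2 + 5*x + 17/4)/2
d/dx[G] - f(x) = -2*x*sin(2*x**2 + x + 5/4) + 2*x*sin(2*x**2 + 5*x + 17/4) - sin(2*x**2 + x + 5/4)/2 + 5*sin(2*x**2 + 5*x + 17/4)/2 != 0.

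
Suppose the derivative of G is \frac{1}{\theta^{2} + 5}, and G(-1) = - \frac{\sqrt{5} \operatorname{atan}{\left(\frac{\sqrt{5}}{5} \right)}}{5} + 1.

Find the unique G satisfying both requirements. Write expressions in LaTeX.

G(\theta) = \frac{\sqrt{5} \operatorname{atan}{\left(\frac{\sqrt{5} \theta}{5} \right)}}{5} + 1

The proposed G(\theta) is checked by its d/d\theta: the result must match the given G'(\theta).
A general antiderivative is \frac{\sqrt{5} \operatorname{atan}{\left(\frac{\sqrt{5} \theta}{5} \right)}}{5} + C.
The condition gives C = - \frac{\sqrt{5} \operatorname{atan}{\left(\frac{\sqrt{5}}{5} \right)}}{5} + 1 - (- \frac{\sqrt{5} \operatorname{atan}{\left(\frac{\sqrt{5}}{5} \right)}}{5}) = 1.
So G(\theta) = \frac{\sqrt{5} \operatorname{atan}{\left(\frac{\sqrt{5} \theta}{5} \right)}}{5} + 1.
Check: d/d\theta[\frac{\sqrt{5} \operatorname{atan}{\left(\frac{\sqrt{5} \theta}{5} \right)}}{5} + 1] = \frac{1}{\theta^{2} + 5} = G'(\theta).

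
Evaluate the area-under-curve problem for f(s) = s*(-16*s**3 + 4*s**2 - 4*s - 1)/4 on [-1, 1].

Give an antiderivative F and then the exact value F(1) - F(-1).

For F(s) to be correct the identity F'(s) - f(s) = 0 must hold.
F(s) = -4*s**5/5 + s**4/4 - s**3/3 - s**2/8 is an antiderivative of f.
Check: d/ds[-4*s**5/5 + s**4/4 - s**3/3 - s**2/8] = -4*s**4 + s**3 - s**2 - s/4, which equals f(s).
F(1) = -121/120; F(-1) = 151/120.
Integral = F(1) - F(-1) = -34/15.

Antiderivative: F(s) = -4*s**5/5 + s**4/4 - s**3/3 - s**2/8; value = -34/15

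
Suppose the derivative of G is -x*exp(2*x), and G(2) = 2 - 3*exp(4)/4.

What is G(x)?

G(x) = -x*exp(2*x)/2 + exp(2*x)/4 + 2

G'(x) has the shape u'v + uv' for u = 1/4 - x/2 and v = exp(2*x) — it is the derivative of the product u*v.
A general antiderivative is (1 - 2*x)*exp(2*x)/4 + C.
The condition gives C = 2 - 3*exp(4)/4 - (-3*exp(4)/4) = 2.
So G(x) = -x*exp(2*x)/2 + exp(2*x)/4 + 2.
Check: d/dx[-x*exp(2*x)/2 + exp(2*x)/4 + 2] = -x*exp(2*x) = G'(x).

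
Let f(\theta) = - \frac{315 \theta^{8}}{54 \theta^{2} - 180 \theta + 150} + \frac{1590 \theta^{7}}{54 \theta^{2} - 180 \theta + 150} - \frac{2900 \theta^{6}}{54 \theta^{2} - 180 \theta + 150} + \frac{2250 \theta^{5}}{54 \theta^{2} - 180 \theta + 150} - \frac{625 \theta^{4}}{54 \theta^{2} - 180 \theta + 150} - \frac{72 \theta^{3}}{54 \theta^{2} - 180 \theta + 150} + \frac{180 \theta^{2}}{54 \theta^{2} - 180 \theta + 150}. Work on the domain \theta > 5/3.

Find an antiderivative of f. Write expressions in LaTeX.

An antiderivative is F(\theta) = - 2 \theta^{3} \left(\frac{5 \left(- \frac{\theta^{2}}{2} + \frac{\theta}{2}\right)^{2}}{3} + \frac{1}{3 \theta - 5}\right).

f has the shape u'v + uv' for u = - 2 \theta^{3} and v = \frac{5 \left(- \frac{\theta^{2}}{2} + \frac{\theta}{2}\right)^{2}}{3} + \frac{1}{3 \theta - 5} — it is the derivative of the product u*v.
Check: d/d\theta[- 2 \theta^{3} \left(\frac{5 \left(- \frac{\theta^{2}}{2} + \frac{\theta}{2}\right)^{2}}{3} + \frac{1}{3 \theta - 5}\right)] = \frac{- 315 \theta^{8} + 1590 \theta^{7} - 2900 \theta^{6} + 2250 \theta^{5} - 625 \theta^{4} - 72 \theta^{3} + 180 \theta^{2}}{54 \theta^{2} - 180 \theta + 150}, which equals f(\theta).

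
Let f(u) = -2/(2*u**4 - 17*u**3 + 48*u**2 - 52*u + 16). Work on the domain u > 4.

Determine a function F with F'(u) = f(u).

The denominator factors as (u - 4)*(u - 2)**2*(2*u - 1); partial fractions split f into directly integrable pieces: 16/(63*(2*u - 1)) - 1/(18*(u - 2)) + 1/(3*(u - 2)**2) - 1/(14*(u - 4)).
Check: d/du[-log(u - 4)/14 - log(u - 2)/18 + 8*log(u - 1/2)/63 - 2/(6*u - 12)] = -2/(2*u**4 - 17*u**3 + 48*u**2 - 52*u + 16) = f(u).

An antiderivative is F(u) = -log(u - 4)/14 - log(u - 2)/18 + 8*log(u - 1/2)/63 - 2/(6*u - 12).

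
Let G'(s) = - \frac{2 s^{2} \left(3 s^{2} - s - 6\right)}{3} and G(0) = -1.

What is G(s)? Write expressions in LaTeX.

The proposed G(s) is checked by its d/ds: the result must match the given G'(s).
A general antiderivative is - \frac{2 s^{5}}{5} + \frac{s^{4}}{6} + \frac{4 s^{3}}{3} + C.
The condition gives C = -1 - (0) = -1.
So G(s) = - \frac{12 s^{5} - 5 s^{4} - 40 s^{3} + 30}{30}.
Check: d/ds[- \frac{12 s^{5} - 5 s^{4} - 40 s^{3} + 30}{30}] = - 2 s^{4} + \frac{2 s^{3}}{3} + 4 s^{2}, which equals G'(s).

G(s) = - \frac{12 s^{5} - 5 s^{4} - 40 s^{3} + 30}{30}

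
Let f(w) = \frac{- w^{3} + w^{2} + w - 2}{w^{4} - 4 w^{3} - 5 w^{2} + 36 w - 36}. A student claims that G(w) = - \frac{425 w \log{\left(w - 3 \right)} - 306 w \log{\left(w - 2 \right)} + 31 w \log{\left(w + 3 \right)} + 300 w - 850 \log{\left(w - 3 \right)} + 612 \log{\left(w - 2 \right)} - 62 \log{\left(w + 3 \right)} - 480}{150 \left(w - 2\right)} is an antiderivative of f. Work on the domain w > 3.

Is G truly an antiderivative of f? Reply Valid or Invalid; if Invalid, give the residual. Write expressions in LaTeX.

d/dw[G] = \frac{- w^{3} + w^{2} + w - 2}{w^{4} - 4 w^{3} - 5 w^{2} + 36 w - 36}
This equals f(w) exactly, so the claim holds.

Valid. The derivative of G reproduces f.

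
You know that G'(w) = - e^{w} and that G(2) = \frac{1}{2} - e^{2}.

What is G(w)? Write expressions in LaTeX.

A first test for any G(w): its w-derivative must equal the given G'(w).
A general antiderivative is - e^{w} + C.
The condition gives C = \frac{1}{2} - e^{2} - (- e^{2}) = \frac{1}{2}.
So G(w) = - \frac{2 e^{w} - 1}{2}.
Check: d/dw[- \frac{2 e^{w} - 1}{2}] = - e^{w} = G'(w).

G(w) = - \frac{2 e^{w} - 1}{2}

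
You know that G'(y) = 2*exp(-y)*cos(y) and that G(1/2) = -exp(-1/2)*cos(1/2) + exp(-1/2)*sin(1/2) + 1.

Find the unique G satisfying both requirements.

G(y) = -(-exp(y) - sin(y) + cos(y))*exp(-y)

A candidate passes only if d/dy[G] lands on the given G'(y) exactly.
A general antiderivative is exp(-y)*sin(y) - exp(-y)*cos(y) + C.
The condition gives C = -exp(-1/2)*cos(1/2) + exp(-1/2)*sin(1/2) + 1 - (-exp(-1/2)*cos(1/2) + exp(-1/2)*sin(1/2)) = 1.
So G(y) = -(-exp(y) - sin(y) + cos(y))*exp(-y).
Check: d/dy[-(-exp(y) - sin(y) + cos(y))*exp(-y)] = 2*exp(-y)*cos(y) = G'(y).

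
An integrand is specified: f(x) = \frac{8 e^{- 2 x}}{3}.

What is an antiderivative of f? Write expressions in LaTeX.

An antiderivative is F(x) = - \frac{4 e^{- 2 x}}{3}.

A first test for any F(x): its x-derivative must equal f(x) identically.
Check: d/dx[- \frac{4 e^{- 2 x}}{3}] = \frac{8 e^{- 2 x}}{3} = f(x).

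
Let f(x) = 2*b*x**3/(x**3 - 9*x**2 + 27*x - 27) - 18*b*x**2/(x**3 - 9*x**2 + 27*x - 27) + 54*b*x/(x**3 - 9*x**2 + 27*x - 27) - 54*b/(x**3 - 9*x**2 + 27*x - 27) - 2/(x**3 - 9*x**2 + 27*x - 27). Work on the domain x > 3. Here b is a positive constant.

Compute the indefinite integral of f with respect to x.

F(x) = (2*b*x*(x - 3)**2 + 1)/(x - 3)**2 + C

The integrand splits into summands that can be handled one at a time.
Check: d/dx[(2*b*x*(x - 3)**2 + 1)/(x - 3)**2] = (2*b*x**3 - 18*b*x**2 + 54*b*x - 54*b - 2)/(x**3 - 9*x**2 + 27*x - 27), which equals f(x).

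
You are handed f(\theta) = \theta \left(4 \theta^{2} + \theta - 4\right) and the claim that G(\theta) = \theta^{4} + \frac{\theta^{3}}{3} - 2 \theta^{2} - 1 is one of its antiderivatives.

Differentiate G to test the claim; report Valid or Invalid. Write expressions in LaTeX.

d/d\theta[G] = 4 \theta^{3} + \theta^{2} - 4 \theta
This equals f(\theta) exactly, so the claim holds.

Valid - differentiating G returns exactly f.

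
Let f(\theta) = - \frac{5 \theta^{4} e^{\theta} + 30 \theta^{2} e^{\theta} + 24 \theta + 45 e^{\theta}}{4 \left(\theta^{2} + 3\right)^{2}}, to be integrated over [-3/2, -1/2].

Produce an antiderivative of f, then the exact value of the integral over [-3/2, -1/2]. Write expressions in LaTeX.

A first test for any F(\theta): its \theta-derivative must equal f(\theta) identically.
F(\theta) = \frac{- 5 \left(\theta^{2} + 3\right) e^{\theta} + 12}{4 \left(\theta^{2} + 3\right)} is an antiderivative of f.
Check: d/d\theta[\frac{- 5 \left(\theta^{2} + 3\right) e^{\theta} + 12}{4 \left(\theta^{2} + 3\right)}] = \frac{- 5 \theta^{4} e^{\theta} - 30 \theta^{2} e^{\theta} - 24 \theta - 45 e^{\theta}}{4 \theta^{4} + 24 \theta^{2} + 36}, which equals f(\theta).
F(-1/2) = \frac{12}{13} - \frac{5}{4 e^{\frac{1}{2}}}; F(-3/2) = \frac{4}{7} - \frac{5}{4 e^{\frac{3}{2}}}.
Integral = F(-1/2) - F(-3/2) = - \frac{5}{4 e^{\frac{1}{2}}} + \frac{5}{4 e^{\frac{3}{2}}} + \frac{32}{91}.

Antiderivative: F(\theta) = \frac{- 5 \left(\theta^{2} + 3\right) e^{\theta} + 12}{4 \left(\theta^{2} + 3\right)}; value = - \frac{5}{4 e^{\frac{1}{2}}} + \frac{5}{4 e^{\frac{3}{2}}} + \frac{32}{91}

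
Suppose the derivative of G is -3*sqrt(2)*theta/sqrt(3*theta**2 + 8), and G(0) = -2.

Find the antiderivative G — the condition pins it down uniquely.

G(theta) = 2 - 2*sqrt(3*theta**2/2 + 4)

The substitution u = 3*theta**2/2 + 4 works: G'(theta) is exactly (dG/du)*(du/dtheta) for that inner function.
A general antiderivative is -2*sqrt(3*theta**2/2 + 4) + C.
The condition gives C = -2 - (-4) = 2.
So G(theta) = 2 - 2*sqrt(3*theta**2/2 + 4).
Check: d/dtheta[2 - 2*sqrt(3*theta**2/2 + 4)] = -3*sqrt(2)*theta/sqrt(3*theta**2 + 8) = G'(theta).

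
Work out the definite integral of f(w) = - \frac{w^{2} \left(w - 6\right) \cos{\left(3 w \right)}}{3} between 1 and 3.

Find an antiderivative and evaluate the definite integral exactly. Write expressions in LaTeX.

Any candidate F(w) must reproduce f(w) exactly when differentiated.
F(w) = - \frac{9 w^{3} \sin{\left(3 w \right)} - 54 w^{2} \sin{\left(3 w \right)} + 9 w^{2} \cos{\left(3 w \right)} - 6 w \sin{\left(3 w \right)} - 36 w \cos{\left(3 w \right)} + 12 \sin{\left(3 w \right)} - 2 \cos{\left(3 w \right)}}{81} is an antiderivative of f.
Check: d/dw[- \frac{9 w^{3} \sin{\left(3 w \right)} - 54 w^{2} \sin{\left(3 w \right)} + 9 w^{2} \cos{\left(3 w \right)} - 6 w \sin{\left(3 w \right)} - 36 w \cos{\left(3 w \right)} + 12 \sin{\left(3 w \right)} - 2 \cos{\left(3 w \right)}}{81}] = - \frac{w^{3} \cos{\left(3 w \right)}}{3} + 2 w^{2} \cos{\left(3 w \right)}, which equals f(w).
F(3) = \frac{29 \cos{\left(9 \right)}}{81} + \frac{83 \sin{\left(9 \right)}}{27}; F(1) = \frac{29 \cos{\left(3 \right)}}{81} + \frac{13 \sin{\left(3 \right)}}{27}.
Integral = F(3) - F(1) = \frac{29 \cos{\left(9 \right)}}{81} - \frac{13 \sin{\left(3 \right)}}{27} - \frac{29 \cos{\left(3 \right)}}{81} + \frac{83 \sin{\left(9 \right)}}{27}.

Antiderivative: F(w) = - \frac{9 w^{3} \sin{\left(3 w \right)} - 54 w^{2} \sin{\left(3 w \right)} + 9 w^{2} \cos{\left(3 w \right)} - 6 w \sin{\left(3 w \right)} - 36 w \cos{\left(3 w \right)} + 12 \sin{\left(3 w \right)} - 2 \cos{\left(3 w \right)}}{81}; value = \frac{29 \cos{\left(9 \right)}}{81} - \frac{13 \sin{\left(3 \right)}}{27} - \frac{29 \cos{\left(3 \right)}}{81} + \frac{83 \sin{\left(9 \right)}}{27}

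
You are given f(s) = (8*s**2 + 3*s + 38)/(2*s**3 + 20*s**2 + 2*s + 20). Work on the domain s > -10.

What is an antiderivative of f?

An antiderivative is F(s) = 4*log(s/2 + 5) + 3*atan(s)/2.

Recover f(s) by differentiating a candidate F(s); any mismatch rules it out.
Check: d/ds[4*log(s/2 + 5) + 3*atan(s)/2] = (8*s**2 + 3*s + 38)/(2*s**3 + 20*s**2 + 2*s + 20) = f(s).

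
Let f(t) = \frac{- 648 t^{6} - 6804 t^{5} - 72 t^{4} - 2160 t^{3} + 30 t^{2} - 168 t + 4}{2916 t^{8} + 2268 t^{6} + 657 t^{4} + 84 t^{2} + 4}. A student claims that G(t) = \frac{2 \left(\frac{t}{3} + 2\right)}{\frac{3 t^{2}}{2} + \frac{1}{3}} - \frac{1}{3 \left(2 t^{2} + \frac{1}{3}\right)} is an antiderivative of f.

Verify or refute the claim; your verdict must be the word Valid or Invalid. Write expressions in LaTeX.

Invalid: d/dt[G] - f = \frac{- 18 t^{2} - 216 t + 4}{81 t^{4} + 36 t^{2} + 4}, which is not 0.

d/dt[G] = \frac{- 1296 t^{6} - 14580 t^{5} - 144 t^{4} - 4752 t^{3} + 60 t^{2} - 384 t + 8}{2916 t^{8} + 2268 t^{6} + 657 t^{4} + 84 t^{2} + 4}
d/dt[G] - f(t) = \frac{- 18 t^{2} - 216 t + 4}{81 t^{4} + 36 t^{2} + 4} != 0.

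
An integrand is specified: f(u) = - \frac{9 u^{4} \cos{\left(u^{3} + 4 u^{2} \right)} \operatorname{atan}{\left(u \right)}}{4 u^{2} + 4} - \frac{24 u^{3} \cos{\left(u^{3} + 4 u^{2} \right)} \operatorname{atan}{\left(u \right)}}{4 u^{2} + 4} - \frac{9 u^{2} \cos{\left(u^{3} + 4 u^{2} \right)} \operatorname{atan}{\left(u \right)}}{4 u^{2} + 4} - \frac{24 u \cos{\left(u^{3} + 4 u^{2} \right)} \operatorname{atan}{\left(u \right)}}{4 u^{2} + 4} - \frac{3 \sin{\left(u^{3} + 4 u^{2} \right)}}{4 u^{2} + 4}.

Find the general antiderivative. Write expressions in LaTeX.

F(u) = - \frac{3 \sin{\left(u^{3} + 4 u^{2} \right)} \operatorname{atan}{\left(u \right)}}{4} + C

f has the shape v'r + vr' for v = - \frac{3 \operatorname{atan}{\left(u \right)}}{4} and r = \sin{\left(u^{3} + 4 u^{2} \right)} — it is the derivative of the product v*r.
Check: d/du[- \frac{3 \sin{\left(u^{3} + 4 u^{2} \right)} \operatorname{atan}{\left(u \right)}}{4}] = \frac{- 9 u^{4} \cos{\left(u^{3} + 4 u^{2} \right)} \operatorname{atan}{\left(u \right)} - 24 u^{3} \cos{\left(u^{3} + 4 u^{2} \right)} \operatorname{atan}{\left(u \right)} - 9 u^{2} \cos{\left(u^{3} + 4 u^{2} \right)} \operatorname{atan}{\left(u \right)} - 24 u \cos{\left(u^{3} + 4 u^{2} \right)} \operatorname{atan}{\left(u \right)} - 3 \sin{\left(u^{3} + 4 u^{2} \right)}}{4 u^{2} + 4}, which equals f(u).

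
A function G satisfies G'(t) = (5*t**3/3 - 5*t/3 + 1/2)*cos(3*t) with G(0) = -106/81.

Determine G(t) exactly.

Check a candidate G(t) by differentiating: d/dt[G] must match the given G'(t).
A general antiderivative is 5*t**3*sin(3*t)/9 + 5*t**2*cos(3*t)/9 - 25*t*sin(3*t)/27 + sin(3*t)/6 - 25*cos(3*t)/81 + C.
The condition gives C = -106/81 - (-25/81) = -1.
So G(t) = (90*t**3*sin(3*t) + 90*t**2*cos(3*t) - 150*t*sin(3*t) + 27*sin(3*t) - 50*cos(3*t) - 162)/162.
Check: d/dt[(90*t**3*sin(3*t) + 90*t**2*cos(3*t) - 150*t*sin(3*t) + 27*sin(3*t) - 50*cos(3*t) - 162)/162] = 5*t**3*cos(3*t)/3 - 5*t*cos(3*t)/3 + cos(3*t)/2, which equals G'(t).

G(t) = (90*t**3*sin(3*t) + 90*t**2*cos(3*t) - 150*t*sin(3*t) + 27*sin(3*t) - 50*cos(3*t) - 162)/162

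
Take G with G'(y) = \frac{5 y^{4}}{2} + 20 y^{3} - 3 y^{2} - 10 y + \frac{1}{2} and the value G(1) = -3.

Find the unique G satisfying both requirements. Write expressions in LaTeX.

G(y) = \frac{y^{5}}{2} + 5 y^{4} - y^{3} - 5 y^{2} + \frac{y}{2} - 3

Integrate term by term and add the pieces.
A general antiderivative is \frac{y^{5}}{2} + 5 y^{4} - y^{3} - 5 y^{2} + \frac{y}{2} - 2 + C.
The condition gives C = -3 - (-2) = -1.
So G(y) = \frac{y^{5}}{2} + 5 y^{4} - y^{3} - 5 y^{2} + \frac{y}{2} - 3.
Check: d/dy[\frac{y^{5}}{2} + 5 y^{4} - y^{3} - 5 y^{2} + \frac{y}{2} - 3] = \frac{5 y^{4}}{2} + 20 y^{3} - 3 y^{2} - 10 y + \frac{1}{2} = G'(y).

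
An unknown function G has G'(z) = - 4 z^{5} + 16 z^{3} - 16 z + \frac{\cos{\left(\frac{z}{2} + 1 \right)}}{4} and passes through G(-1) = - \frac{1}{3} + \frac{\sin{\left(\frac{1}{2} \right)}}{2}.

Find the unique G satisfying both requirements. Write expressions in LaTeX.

The integrand splits into summands that can be handled one at a time.
A general antiderivative is - \frac{2 \left(z^{2} - 2\right)^{3}}{3} + \frac{\sin{\left(\frac{z}{2} + 1 \right)}}{2} + C.
The condition gives C = - \frac{1}{3} + \frac{\sin{\left(\frac{1}{2} \right)}}{2} - (\frac{\sin{\left(\frac{1}{2} \right)}}{2} + \frac{2}{3}) = -1.
So G(z) = - \frac{4 z^{6} - 24 z^{4} + 48 z^{2} - 3 \sin{\left(\frac{z}{2} + 1 \right)} - 26}{6}.
Check: d/dz[- \frac{4 z^{6} - 24 z^{4} + 48 z^{2} - 3 \sin{\left(\frac{z}{2} + 1 \right)} - 26}{6}] = - 4 z^{5} + 16 z^{3} - 16 z + \frac{\cos{\left(\frac{z}{2} + 1 \right)}}{4} = G'(z).

G(z) = - \frac{4 z^{6} - 24 z^{4} + 48 z^{2} - 3 \sin{\left(\frac{z}{2} + 1 \right)} - 26}{6}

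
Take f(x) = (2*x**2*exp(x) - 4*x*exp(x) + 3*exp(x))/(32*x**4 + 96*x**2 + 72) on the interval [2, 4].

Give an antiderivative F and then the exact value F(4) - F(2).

Recognize the product-rule pattern: f = u'v + uv' with u = 1/(4*(4*x**2 + 6)), v = exp(x), so integration by parts undoes it.
F(x) = exp(x)/(8*(2*x**2 + 3)) is an antiderivative of f.
Check: d/dx[exp(x)/(8*(2*x**2 + 3))] = (2*x**2*exp(x) - 4*x*exp(x) + 3*exp(x))/(32*x**4 + 96*x**2 + 72) = f(x).
F(4) = exp(4)/280; F(2) = exp(2)/88.
Integral = F(4) - F(2) = -exp(2)/88 + exp(4)/280.

Antiderivative: F(x) = exp(x)/(8*(2*x**2 + 3)); value = -exp(2)/88 + exp(4)/280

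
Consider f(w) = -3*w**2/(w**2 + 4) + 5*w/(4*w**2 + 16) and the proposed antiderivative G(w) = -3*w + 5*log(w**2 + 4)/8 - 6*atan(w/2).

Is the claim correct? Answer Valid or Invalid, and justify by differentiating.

Invalid: d/dw[G] - f = -24/(w**2 + 4), which is not 0.

d/dw[G] = (-12*w**2 + 5*w - 96)/(4*w**2 + 16)
d/dw[G] - f(w) = -24/(w**2 + 4) != 0.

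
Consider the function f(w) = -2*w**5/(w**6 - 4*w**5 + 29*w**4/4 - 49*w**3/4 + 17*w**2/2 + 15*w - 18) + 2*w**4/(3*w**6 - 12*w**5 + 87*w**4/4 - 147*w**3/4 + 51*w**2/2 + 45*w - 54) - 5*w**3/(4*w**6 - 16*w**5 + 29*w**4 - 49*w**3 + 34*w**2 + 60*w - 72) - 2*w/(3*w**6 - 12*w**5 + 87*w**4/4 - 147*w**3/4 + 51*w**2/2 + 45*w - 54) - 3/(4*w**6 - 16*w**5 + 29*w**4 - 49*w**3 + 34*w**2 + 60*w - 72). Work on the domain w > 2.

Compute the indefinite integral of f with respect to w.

F(w) = -785*log(w - 2)/72 + 84773*log(w - 3/2)/9375 - 46*log(w + 1)/1125 - 7409*log(w**2 + 4)/150000 - 52813*atan(w/2)/75000 - 569/(250*w - 375) + C

Factor the denominator (3*(w - 2)*(w + 1)*(2*w - 3)**2*(w**2 + 4)) and decompose: f = -(7409*w + 105626)/(75000*(w**2 + 4)) + 169546/(9375*(2*w - 3)) + 1138/(125*(2*w - 3)**2) - 46/(1125*(w + 1)) - 785/(72*(w - 2)); each piece integrates to a log, atan, or power term.
Check: d/dw[-785*log(w - 2)/72 + 84773*log(w - 3/2)/9375 - 46*log(w + 1)/1125 - 7409*log(w**2 + 4)/150000 - 52813*atan(w/2)/75000 - 569/(250*w - 375)] = (-24*w**5 + 8*w**4 - 15*w**3 - 8*w - 9)/(12*w**6 - 48*w**5 + 87*w**4 - 147*w**3 + 102*w**2 + 180*w - 216), which equals f(w).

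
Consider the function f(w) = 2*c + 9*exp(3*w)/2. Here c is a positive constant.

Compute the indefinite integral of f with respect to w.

Recover f(w) by differentiating a candidate F(w); any mismatch rules it out.
Check: d/dw[(4*c*w + 3*exp(3*w))/2] = 2*c + 9*exp(3*w)/2 = f(w).

F(w) = (4*c*w + 3*exp(3*w))/2 + C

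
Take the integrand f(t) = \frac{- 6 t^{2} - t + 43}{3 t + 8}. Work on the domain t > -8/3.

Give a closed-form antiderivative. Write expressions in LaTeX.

Any candidate F(t) must reproduce f(t) exactly when differentiated.
Check: d/dt[- t^{2} + 5 t + \log{\left(\frac{3 t}{2} + 4 \right)}] = \frac{- 6 t^{2} - t + 43}{3 t + 8} = f(t).

An antiderivative is F(t) = - t^{2} + 5 t + \log{\left(\frac{3 t}{2} + 4 \right)}.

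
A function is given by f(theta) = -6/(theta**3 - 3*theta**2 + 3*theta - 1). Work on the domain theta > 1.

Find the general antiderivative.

F(theta) = 3/(theta - 1)**2 + C

Check any antiderivative F(theta) by computing F'(theta) and comparing it with f(theta).
Check: d/dtheta[3/(theta - 1)**2] = -6/(theta**3 - 3*theta**2 + 3*theta - 1) = f(theta).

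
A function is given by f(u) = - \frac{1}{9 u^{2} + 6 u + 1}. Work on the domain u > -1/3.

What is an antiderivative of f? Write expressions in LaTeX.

For F(u) to be correct the identity F'(u) - f(u) = 0 must hold.
Check: d/du[\frac{1}{3 \left(3 u + 1\right)}] = - \frac{1}{9 u^{2} + 6 u + 1} = f(u).

An antiderivative is F(u) = \frac{1}{3 \left(3 u + 1\right)}.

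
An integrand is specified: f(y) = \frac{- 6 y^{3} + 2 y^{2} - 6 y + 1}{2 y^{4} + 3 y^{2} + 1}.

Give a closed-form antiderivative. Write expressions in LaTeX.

An antiderivative is F(y) = \frac{- 3 \log{\left(4 y^{2} + 2 \right)} + 2 \operatorname{atan}{\left(y \right)}}{2}.

Recover f(y) by differentiating a candidate F(y); any mismatch rules it out.
Check: d/dy[\frac{- 3 \log{\left(4 y^{2} + 2 \right)} + 2 \operatorname{atan}{\left(y \right)}}{2}] = \frac{- 6 y^{3} + 2 y^{2} - 6 y + 1}{2 y^{4} + 3 y^{2} + 1} = f(y).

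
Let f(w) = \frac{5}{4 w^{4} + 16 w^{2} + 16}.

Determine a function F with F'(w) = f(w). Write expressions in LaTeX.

An antiderivative is F(w) = \frac{5 \left(\sqrt{2} w^{2} \operatorname{atan}{\left(\frac{\sqrt{2} w}{2} \right)} + 2 w + 2 \sqrt{2} \operatorname{atan}{\left(\frac{\sqrt{2} w}{2} \right)}\right)}{32 \left(w^{2} + 2\right)}.

Whatever form F(w) takes, F'(w) = f(w) is non-negotiable.
Check: d/dw[\frac{5 \left(\sqrt{2} w^{2} \operatorname{atan}{\left(\frac{\sqrt{2} w}{2} \right)} + 2 w + 2 \sqrt{2} \operatorname{atan}{\left(\frac{\sqrt{2} w}{2} \right)}\right)}{32 \left(w^{2} + 2\right)}] = \frac{5}{4 w^{4} + 16 w^{2} + 16} = f(w).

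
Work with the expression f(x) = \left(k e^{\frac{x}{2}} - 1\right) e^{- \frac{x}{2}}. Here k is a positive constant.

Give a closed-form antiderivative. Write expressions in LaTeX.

An antiderivative is F(x) = \left(k x e^{\frac{x}{2}} + 2\right) e^{- \frac{x}{2}}.

Whatever form F(x) takes, F'(x) = f(x) is non-negotiable.
Check: d/dx[\left(k x e^{\frac{x}{2}} + 2\right) e^{- \frac{x}{2}}] = \left(k e^{\frac{x}{2}} - 1\right) e^{- \frac{x}{2}} = f(x).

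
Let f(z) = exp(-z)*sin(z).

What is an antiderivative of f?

For F(z) to be correct the identity F'(z) - f(z) = 0 must hold.
Check: d/dz[(-sin(z) - cos(z))*exp(-z)/2] = exp(-z)*sin(z) = f(z).

An antiderivative is F(z) = (-sin(z) - cos(z))*exp(-z)/2.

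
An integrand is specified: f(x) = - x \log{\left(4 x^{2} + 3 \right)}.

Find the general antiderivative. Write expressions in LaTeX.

F(x) = - \frac{x^{2} \log{\left(4 x^{2} + 3 \right)}}{2} + \frac{x^{2}}{2} - \frac{3 \log{\left(4 x^{2} + 3 \right)}}{8} + C

Whatever form F(x) takes, F'(x) = f(x) is non-negotiable.
Check: d/dx[- \frac{x^{2} \log{\left(4 x^{2} + 3 \right)}}{2} + \frac{x^{2}}{2} - \frac{3 \log{\left(4 x^{2} + 3 \right)}}{8}] = - x \log{\left(4 x^{2} + 3 \right)} = f(x).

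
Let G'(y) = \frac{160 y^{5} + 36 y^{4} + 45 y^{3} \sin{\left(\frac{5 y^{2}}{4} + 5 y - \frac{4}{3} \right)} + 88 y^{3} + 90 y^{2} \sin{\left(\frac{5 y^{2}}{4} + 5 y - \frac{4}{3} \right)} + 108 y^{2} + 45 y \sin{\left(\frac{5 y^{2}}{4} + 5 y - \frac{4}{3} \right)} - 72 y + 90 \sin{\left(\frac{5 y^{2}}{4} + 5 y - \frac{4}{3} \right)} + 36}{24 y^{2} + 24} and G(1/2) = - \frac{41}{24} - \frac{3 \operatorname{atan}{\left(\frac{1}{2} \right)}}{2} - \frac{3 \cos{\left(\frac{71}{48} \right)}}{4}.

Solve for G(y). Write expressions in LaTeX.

A first test for any G(y): its y-derivative must equal the given G'(y).
A general antiderivative is \frac{5 y^{4}}{3} + \frac{y^{3}}{2} - \frac{3 y^{2}}{2} + 3 y - \frac{3 \cos{\left(\frac{5 y^{2}}{4} + 5 y - \frac{4}{3} \right)}}{4} - \frac{3 \operatorname{atan}{\left(y \right)}}{2} - 2 + C.
The condition gives C = - \frac{41}{24} - \frac{3 \operatorname{atan}{\left(\frac{1}{2} \right)}}{2} - \frac{3 \cos{\left(\frac{71}{48} \right)}}{4} - (- \frac{17}{24} - \frac{3 \operatorname{atan}{\left(\frac{1}{2} \right)}}{2} - \frac{3 \cos{\left(\frac{71}{48} \right)}}{4}) = -1.
So G(y) = \frac{20 y^{4} + 6 y^{3} - 18 y^{2} + 36 y - 9 \cos{\left(\frac{5 y^{2}}{4} + 5 y - \frac{4}{3} \right)} - 18 \operatorname{atan}{\left(y \right)} - 36}{12}.
Check: d/dy[\frac{20 y^{4} + 6 y^{3} - 18 y^{2} + 36 y - 9 \cos{\left(\frac{5 y^{2}}{4} + 5 y - \frac{4}{3} \right)} - 18 \operatorname{atan}{\left(y \right)} - 36}{12}] = \frac{160 y^{5} + 36 y^{4} + 45 y^{3} \sin{\left(\frac{5 y^{2}}{4} + 5 y - \frac{4}{3} \right)} + 88 y^{3} + 90 y^{2} \sin{\left(\frac{5 y^{2}}{4} + 5 y - \frac{4}{3} \right)} + 108 y^{2} + 45 y \sin{\left(\frac{5 y^{2}}{4} + 5 y - \frac{4}{3} \right)} - 72 y + 90 \sin{\left(\frac{5 y^{2}}{4} + 5 y - \frac{4}{3} \right)} + 36}{24 y^{2} + 24} = G'(y).

G(y) = \frac{20 y^{4} + 6 y^{3} - 18 y^{2} + 36 y - 9 \cos{\left(\frac{5 y^{2}}{4} + 5 y - \frac{4}{3} \right)} - 18 \operatorname{atan}{\left(y \right)} - 36}{12}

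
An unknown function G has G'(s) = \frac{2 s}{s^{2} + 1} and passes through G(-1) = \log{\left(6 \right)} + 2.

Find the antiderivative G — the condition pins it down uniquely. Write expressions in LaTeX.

G(s) = \log{\left(3 s^{2} + 3 \right)} + 2

G'(s) matches the chain-rule pattern g'(h)*h' with inner function h(s) = 3 s^{2} + 3; substituting u = h(s) collapses the integral.
A general antiderivative is \log{\left(3 s^{2} + 3 \right)} + C.
The condition gives C = \log{\left(6 \right)} + 2 - (\log{\left(6 \right)}) = 2.
So G(s) = \log{\left(3 s^{2} + 3 \right)} + 2.
Check: d/ds[\log{\left(3 s^{2} + 3 \right)} + 2] = \frac{2 s}{s^{2} + 1} = G'(s).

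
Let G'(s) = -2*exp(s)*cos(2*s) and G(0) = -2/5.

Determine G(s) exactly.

G(s) = 2*(-2*sin(2*s) - cos(2*s))*exp(s)/5

Check a candidate G(s) by differentiating: d/ds[G] must match the given G'(s).
A general antiderivative is -4*exp(s)*sin(2*s)/5 - 2*exp(s)*cos(2*s)/5 + C.
The condition gives C = -2/5 - (-2/5) = 0.
So G(s) = 2*(-2*sin(2*s) - cos(2*s))*exp(s)/5.
Check: d/ds[2*(-2*sin(2*s) - cos(2*s))*exp(s)/5] = -2*exp(s)*cos(2*s) = G'(s).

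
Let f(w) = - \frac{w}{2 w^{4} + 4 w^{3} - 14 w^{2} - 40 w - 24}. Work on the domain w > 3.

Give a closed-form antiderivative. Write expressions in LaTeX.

An antiderivative is F(w) = - \frac{3 w \log{\left(w - 3 \right)} + 25 w \log{\left(w + 1 \right)} - 28 w \log{\left(w + 2 \right)} + 6 \log{\left(w - 3 \right)} + 50 \log{\left(w + 1 \right)} - 56 \log{\left(w + 2 \right)} + 40}{200 \left(w + 2\right)}.

Factor the denominator (2 \left(w - 3\right) \left(w + 1\right) \left(w + 2\right)^{2}) and decompose: f = \frac{7}{50 \left(w + 2\right)} + \frac{1}{5 \left(w + 2\right)^{2}} - \frac{1}{8 \left(w + 1\right)} - \frac{3}{200 \left(w - 3\right)}; each piece integrates to a log, atan, or power term.
Check: d/dw[- \frac{3 w \log{\left(w - 3 \right)} + 25 w \log{\left(w + 1 \right)} - 28 w \log{\left(w + 2 \right)} + 6 \log{\left(w - 3 \right)} + 50 \log{\left(w + 1 \right)} - 56 \log{\left(w + 2 \right)} + 40}{200 \left(w + 2\right)}] = - \frac{w}{2 w^{4} + 4 w^{3} - 14 w^{2} - 40 w - 24} = f(w).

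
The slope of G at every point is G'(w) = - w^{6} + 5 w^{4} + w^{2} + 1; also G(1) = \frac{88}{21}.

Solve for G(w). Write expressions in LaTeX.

G(w) = - \frac{w^{7}}{7} + w^{5} + \frac{w^{3}}{3} + w + 2

Integrate term by term and add the pieces.
A general antiderivative is - \frac{w^{7}}{7} + w^{5} + \frac{w^{3}}{3} + w + C.
The condition gives C = \frac{88}{21} - (\frac{46}{21}) = 2.
So G(w) = - \frac{w^{7}}{7} + w^{5} + \frac{w^{3}}{3} + w + 2.
Check: d/dw[- \frac{w^{7}}{7} + w^{5} + \frac{w^{3}}{3} + w + 2] = - w^{6} + 5 w^{4} + w^{2} + 1 = G'(w).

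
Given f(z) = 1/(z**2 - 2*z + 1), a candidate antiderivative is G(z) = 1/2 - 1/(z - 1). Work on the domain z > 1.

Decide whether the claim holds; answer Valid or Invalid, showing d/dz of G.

d/dz[G] = 1/(z**2 - 2*z + 1)
This equals f(z) exactly, so the claim holds.

Valid. The derivative of G reproduces f.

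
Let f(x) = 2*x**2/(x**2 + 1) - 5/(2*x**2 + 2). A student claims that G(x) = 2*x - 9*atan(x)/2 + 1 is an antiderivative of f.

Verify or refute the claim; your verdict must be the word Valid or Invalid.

d/dx[G] = (4*x**2 - 5)/(2*x**2 + 2)
This equals f(x) exactly, so the claim holds.

Valid: G'(x) = f(x).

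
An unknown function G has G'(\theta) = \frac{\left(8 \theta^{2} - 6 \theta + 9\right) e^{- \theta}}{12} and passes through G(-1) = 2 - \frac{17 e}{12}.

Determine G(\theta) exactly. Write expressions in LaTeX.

G'(\theta) has the shape u'v + uv' for u = - \frac{2 \theta^{2}}{3} - \frac{5 \theta}{6} - \frac{19}{12} and v = e^{- \theta} — it is the derivative of the product u*v.
A general antiderivative is \frac{\left(- 8 \theta^{2} - 10 \theta - 19\right) e^{- \theta}}{12} + C.
The condition gives C = 2 - \frac{17 e}{12} - (- \frac{17 e}{12}) = 2.
So G(\theta) = \frac{\left(- 8 \theta^{2} - 10 \theta + 24 e^{\theta} - 19\right) e^{- \theta}}{12}.
Check: d/d\theta[\frac{\left(- 8 \theta^{2} - 10 \theta + 24 e^{\theta} - 19\right) e^{- \theta}}{12}] = \frac{\left(8 \theta^{2} - 6 \theta + 9\right) e^{- \theta}}{12} = G'(\theta).

G(\theta) = \frac{\left(- 8 \theta^{2} - 10 \theta + 24 e^{\theta} - 19\right) e^{- \theta}}{12}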